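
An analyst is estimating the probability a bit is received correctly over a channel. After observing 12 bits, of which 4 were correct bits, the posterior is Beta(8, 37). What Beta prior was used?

Beta(4, 29)

Under Beta–binomial conjugacy the posterior parameters are (α+s, β+f).
Subtract the data counts: 8−4=4, 37−8=29.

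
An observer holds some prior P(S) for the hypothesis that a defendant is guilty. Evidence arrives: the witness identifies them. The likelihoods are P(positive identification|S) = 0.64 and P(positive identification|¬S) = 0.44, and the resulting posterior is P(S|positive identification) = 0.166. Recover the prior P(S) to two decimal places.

Bayes' rule in odds form gives O(S|E) = O(S)·[P(E|S)/P(E|¬S)], hence O(S) = O(S|E)/LR.
Posterior odds = 0.166/(1−0.166) = 0.1990. LR = 0.64/0.44 = 1.4545.
Prior odds = 0.1990/1.4545 = 0.1368, so P(S) = 0.1368/(1+0.1368) ≈ 0.12.

P(S) = 0.12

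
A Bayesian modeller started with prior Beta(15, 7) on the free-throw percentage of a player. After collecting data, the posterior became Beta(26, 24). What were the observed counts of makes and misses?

11 makes and 17 misses

A Beta(a, b) prior with s successes and f failures in binomial data gives a Beta(a+s, b+f) posterior.
So s = 26 − 15 = 11 and f = 24 − 7 = 17.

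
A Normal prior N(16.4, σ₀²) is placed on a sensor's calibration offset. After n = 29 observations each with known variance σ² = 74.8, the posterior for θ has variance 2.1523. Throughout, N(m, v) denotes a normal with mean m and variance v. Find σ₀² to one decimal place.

σ₀² = 13.0

Posterior precision equals prior precision plus data precision: 1/σ_n² = 1/σ₀² + n/σ².
So 1/σ₀² = 1/2.1523 − 29/74.8 = 0.464619 − 0.387701 = 0.076918.
Hence σ₀² = 1/0.076918 ≈ 13.0.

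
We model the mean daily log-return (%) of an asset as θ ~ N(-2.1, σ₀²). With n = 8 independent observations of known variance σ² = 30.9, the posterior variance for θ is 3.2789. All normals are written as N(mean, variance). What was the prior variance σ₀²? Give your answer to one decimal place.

For the Normal–Normal model with known σ², precisions add: τ_n = τ₀ + n/σ².
So 1/σ₀² = 1/3.2789 − 8/30.9 = 0.304980 − 0.258900 = 0.046080.
Hence σ₀² = 1/0.046080 ≈ 21.7.

σ₀² = 21.7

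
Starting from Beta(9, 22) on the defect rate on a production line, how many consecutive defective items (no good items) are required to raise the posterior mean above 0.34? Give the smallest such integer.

After k defective items and 0 good items the posterior is Beta(9+k, 22), with mean (9+k)/(9+22+k).
Set (9+k)/(31+k) > 0.34 and solve: k > (0.34·31 − 9)/(1 − 0.34) = 2.333.
The smallest integer exceeding 2.333 is 3.

k = 3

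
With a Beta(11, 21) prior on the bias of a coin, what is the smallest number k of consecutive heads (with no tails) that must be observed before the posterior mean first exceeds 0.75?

After k heads and 0 tails the posterior is Beta(11+k, 21), with mean (11+k)/(11+21+k).
Set (11+k)/(32+k) > 0.75 and solve: k > (0.75·32 − 11)/(1 − 0.75) = 52.000.
The smallest integer exceeding 52.000 is 53, and checking k=53: (64)/(85) = 0.7529 > 0.75.

k = 53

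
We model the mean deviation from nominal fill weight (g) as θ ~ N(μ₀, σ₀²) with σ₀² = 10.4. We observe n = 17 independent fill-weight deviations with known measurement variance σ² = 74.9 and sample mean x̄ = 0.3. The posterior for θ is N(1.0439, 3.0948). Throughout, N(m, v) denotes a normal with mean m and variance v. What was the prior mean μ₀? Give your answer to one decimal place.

μ₀ = 2.8

With known observation variance, the Normal–Normal posterior has precision τ_n = τ₀ + n/σ² and mean μ_n = (τ₀μ₀ + (n/σ²)x̄)/τ_n.
Here τ₀ = 1/10.4 = 0.096154 and τ_data = 17/74.9 = 0.226969, so τ_n = 0.323123.
Rearranging for μ₀: μ₀ = (μ_n·τ_n − τ_data·x̄)/τ₀ = (1.0439·0.323123 − 0.226969·0.3) / 0.096154 = 0.269217/0.096154 ≈ 2.8.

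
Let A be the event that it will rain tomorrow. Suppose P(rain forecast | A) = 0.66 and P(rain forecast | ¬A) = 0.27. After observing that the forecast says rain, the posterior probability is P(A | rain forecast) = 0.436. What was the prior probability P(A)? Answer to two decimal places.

P(A) = 0.24

Bayes' rule in odds form gives O(A|E) = O(A)·[P(E|A)/P(E|¬A)], hence O(A) = O(A|E)/LR.
Posterior odds = 0.436/(1−0.436) = 0.7730. LR = 0.66/0.27 = 2.4444.
Prior odds = 0.7730/2.4444 = 0.3162, so P(A) = 0.3162/(1+0.3162) ≈ 0.24.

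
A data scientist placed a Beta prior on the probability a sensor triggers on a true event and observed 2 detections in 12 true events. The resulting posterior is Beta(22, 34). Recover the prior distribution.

Beta(20, 24)

Beta is conjugate to the binomial likelihood: posterior = Beta(α+s, β+f).
Subtract the data counts: 22−2=20, 34−10=24.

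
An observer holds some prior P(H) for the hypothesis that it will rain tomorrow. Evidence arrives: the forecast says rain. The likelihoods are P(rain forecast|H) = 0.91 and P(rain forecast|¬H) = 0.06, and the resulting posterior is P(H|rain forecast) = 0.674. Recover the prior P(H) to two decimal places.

P(H) = 0.12

Bayes' rule in odds form gives O(H|E) = O(H)·[P(E|H)/P(E|¬H)], hence O(H) = O(H|E)/LR.
Posterior odds = 0.674/(1−0.674) = 2.0675. LR = 0.91/0.06 = 15.1667.
Prior odds = 2.0675/15.1667 = 0.1363, so P(H) = 0.1363/(1+0.1363) ≈ 0.12.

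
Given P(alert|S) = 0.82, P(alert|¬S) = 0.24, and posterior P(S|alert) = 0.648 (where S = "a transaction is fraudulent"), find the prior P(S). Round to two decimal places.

P(S) = 0.35

In odds form, posterior odds = prior odds × likelihood ratio, so prior odds = posterior odds ÷ LR.
Posterior odds = 0.648/(1−0.648) = 1.8409. LR = 0.82/0.24 = 3.4167.
Prior odds = 1.8409/3.4167 = 0.5388, so P(S) = 0.5388/(1+0.5388) ≈ 0.35.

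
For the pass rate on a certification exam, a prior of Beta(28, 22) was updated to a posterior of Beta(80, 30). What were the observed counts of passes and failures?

A Beta(α, β) prior with s successes and f failures in binomial data gives a Beta(α+s, β+f) posterior.
So s = 80 − 28 = 52 and f = 30 − 22 = 8.

52 passes and 8 failures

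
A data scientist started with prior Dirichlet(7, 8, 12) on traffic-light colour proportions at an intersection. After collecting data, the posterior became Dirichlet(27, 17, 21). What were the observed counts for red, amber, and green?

For a Dirichlet(α) prior with multinomial counts c, the posterior is Dirichlet(α + c) componentwise.
Counts are posterior − prior componentwise: 27−7=20, 17−8=9, 21−12=9.

counts (20, 9, 9)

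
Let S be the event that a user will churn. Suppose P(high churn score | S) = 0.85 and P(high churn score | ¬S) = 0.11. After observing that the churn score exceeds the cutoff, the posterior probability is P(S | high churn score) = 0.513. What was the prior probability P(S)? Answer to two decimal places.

P(S) = 0.12

In odds form, posterior odds = prior odds × likelihood ratio, so prior odds = posterior odds ÷ LR.
Posterior odds = 0.513/(1−0.513) = 1.0534. LR = 0.85/0.11 = 7.7273.
Prior odds = 1.0534/7.7273 = 0.1363, so P(S) = 0.1363/(1+0.1363) ≈ 0.12.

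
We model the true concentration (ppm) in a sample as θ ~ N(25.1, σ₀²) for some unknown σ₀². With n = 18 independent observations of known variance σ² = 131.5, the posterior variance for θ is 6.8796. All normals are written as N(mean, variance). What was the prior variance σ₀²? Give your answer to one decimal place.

Posterior precision equals prior precision plus data precision: 1/σ_n² = 1/σ₀² + n/σ².
So 1/σ₀² = 1/6.8796 − 18/131.5 = 0.145357 − 0.136882 = 0.008475.
Hence σ₀² = 1/0.008475 ≈ 118.0.

σ₀² = 118.0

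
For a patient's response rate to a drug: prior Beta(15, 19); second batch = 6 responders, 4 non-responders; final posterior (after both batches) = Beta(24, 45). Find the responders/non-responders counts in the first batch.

Because Beta–binomial updating is additive in the counts, the combined data contributed (α_post−α_prior, β_post−β_prior) successes and failures.
Total across both batches: 24−15=9 responders, 45−19=26 non-responders.
Subtract the second batch: 9−6=3 responders and 26−4=22 non-responders.

3 responders and 22 non-responders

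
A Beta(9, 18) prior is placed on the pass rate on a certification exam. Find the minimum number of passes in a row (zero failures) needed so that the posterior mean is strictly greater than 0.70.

k = 34

After k passes and 0 failures the posterior is Beta(9+k, 18), with mean (9+k)/(9+18+k).
Set (9+k)/(27+k) > 0.70 and solve: k > (0.70·27 − 9)/(1 − 0.70) = 33.000.
The smallest integer exceeding 33.000 is 34.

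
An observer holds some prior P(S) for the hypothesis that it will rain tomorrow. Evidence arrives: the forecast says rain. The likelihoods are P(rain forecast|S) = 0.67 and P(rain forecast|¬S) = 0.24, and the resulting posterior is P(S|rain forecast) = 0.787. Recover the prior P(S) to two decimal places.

P(S) = 0.57

Bayes' rule in odds form gives O(S|E) = O(S)·[P(E|S)/P(E|¬S)], hence O(S) = O(S|E)/LR.
Posterior odds = 0.787/(1−0.787) = 3.6948. LR = 0.67/0.24 = 2.7917.
Prior odds = 3.6948/2.7917 = 1.3235, so P(S) = 1.3235/(1+1.3235) ≈ 0.57.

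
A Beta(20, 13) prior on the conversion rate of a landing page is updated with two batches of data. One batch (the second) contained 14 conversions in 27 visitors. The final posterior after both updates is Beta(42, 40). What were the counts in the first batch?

8 conversions and 14 bounces

Because Beta–binomial updating is additive in the counts, the combined data contributed (α_post−α_prior, β_post−β_prior) successes and failures.
Total across both batches: 42−20=22 conversions, 40−13=27 bounces.
Subtract the second batch: 22−14=8 conversions and 27−13=14 bounces.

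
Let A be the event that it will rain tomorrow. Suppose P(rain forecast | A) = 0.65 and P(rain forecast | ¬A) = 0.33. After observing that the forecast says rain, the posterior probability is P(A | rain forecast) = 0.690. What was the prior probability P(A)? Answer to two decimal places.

Bayes' rule in odds form gives O(A|E) = O(A)·[P(E|A)/P(E|¬A)], hence O(A) = O(A|E)/LR.
Posterior odds = 0.690/(1−0.690) = 2.2258. LR = 0.65/0.33 = 1.9697.
Prior odds = 2.2258/1.9697 = 1.1300, so P(A) = 1.1300/(1+1.1300) ≈ 0.53.

P(A) = 0.53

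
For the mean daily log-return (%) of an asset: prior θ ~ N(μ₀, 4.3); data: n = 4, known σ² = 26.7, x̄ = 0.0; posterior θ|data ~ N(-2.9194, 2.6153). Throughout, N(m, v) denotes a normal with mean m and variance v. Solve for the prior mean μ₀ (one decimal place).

With known observation variance, the Normal–Normal posterior has precision τ_n = τ₀ + n/σ² and mean μ_n = (τ₀μ₀ + (n/σ²)x̄)/τ_n.
Here τ₀ = 1/4.3 = 0.232558 and τ_data = 4/26.7 = 0.149813, so τ_n = 0.382371.
Rearranging for μ₀: μ₀ = (μ_n·τ_n − τ_data·x̄)/τ₀ = (-2.9194·0.382371 − 0.149813·0.0) / 0.232558 = -1.116294/0.232558 ≈ -4.8.

μ₀ = -4.8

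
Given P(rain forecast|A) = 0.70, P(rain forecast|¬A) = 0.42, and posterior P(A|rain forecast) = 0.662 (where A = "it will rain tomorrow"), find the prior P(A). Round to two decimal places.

Bayes' rule in odds form gives O(A|E) = O(A)·[P(E|A)/P(E|¬A)], hence O(A) = O(A|E)/LR.
Posterior odds = 0.662/(1−0.662) = 1.9586. LR = 0.70/0.42 = 1.6667.
Prior odds = 1.9586/1.6667 = 1.1751, so P(A) = 1.1751/(1+1.1751) ≈ 0.54.

P(A) = 0.54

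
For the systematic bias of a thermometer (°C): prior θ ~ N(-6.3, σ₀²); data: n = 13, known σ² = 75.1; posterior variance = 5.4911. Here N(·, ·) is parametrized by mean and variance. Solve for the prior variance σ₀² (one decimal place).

Posterior precision equals prior precision plus data precision: 1/σ_n² = 1/σ₀² + n/σ².
So 1/σ₀² = 1/5.4911 − 13/75.1 = 0.182113 − 0.173103 = 0.009010.
Hence σ₀² = 1/0.009010 ≈ 111.0.

σ₀² = 111.0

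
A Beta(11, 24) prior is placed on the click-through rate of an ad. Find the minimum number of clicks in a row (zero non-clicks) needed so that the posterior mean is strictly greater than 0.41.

k = 6

After k clicks and 0 non-clicks the posterior is Beta(11+k, 24), with mean (11+k)/(11+24+k).
Set (11+k)/(35+k) > 0.41 and solve: k > (0.41·35 − 11)/(1 − 0.41) = 5.678.
The smallest integer exceeding 5.678 is 6, and checking k=6: (17)/(41) = 0.4146 > 0.41.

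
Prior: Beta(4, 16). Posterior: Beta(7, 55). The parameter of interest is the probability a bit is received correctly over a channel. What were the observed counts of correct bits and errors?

Beta is conjugate to the binomial likelihood: posterior = Beta(a+s, b+f).
Match parameters: s=7−4=3, f=55−16=39.

3 correct bits and 39 errors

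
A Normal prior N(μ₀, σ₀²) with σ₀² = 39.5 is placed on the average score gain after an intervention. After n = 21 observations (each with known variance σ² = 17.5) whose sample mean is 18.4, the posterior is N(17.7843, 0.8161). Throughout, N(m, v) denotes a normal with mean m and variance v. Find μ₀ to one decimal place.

μ₀ = -11.4

The posterior mean is a precision-weighted average: μ_n = (τ₀μ₀ + τ_data·x̄)/(τ₀+τ_data), with τ₀=1/σ₀² and τ_data=n/σ².
Here τ₀ = 1/39.5 = 0.025316 and τ_data = 21/17.5 = 1.200000, so τ_n = 1.225316.
Rearranging for μ₀: μ₀ = (μ_n·τ_n − τ_data·x̄)/τ₀ = (17.7843·1.225316 − 1.200000·18.4) / 0.025316 = -0.288613/0.025316 ≈ -11.4.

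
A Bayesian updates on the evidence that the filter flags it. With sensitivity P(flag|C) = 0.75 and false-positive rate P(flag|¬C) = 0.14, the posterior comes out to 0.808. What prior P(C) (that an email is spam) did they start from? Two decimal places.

Bayes' rule in odds form gives O(C|E) = O(C)·[P(E|C)/P(E|¬C)], hence O(C) = O(C|E)/LR.
Posterior odds = 0.808/(1−0.808) = 4.2083. LR = 0.75/0.14 = 5.3571.
Prior odds = 4.2083/5.3571 = 0.7856, so P(C) = 0.7856/(1+0.7856) ≈ 0.44.

P(C) = 0.44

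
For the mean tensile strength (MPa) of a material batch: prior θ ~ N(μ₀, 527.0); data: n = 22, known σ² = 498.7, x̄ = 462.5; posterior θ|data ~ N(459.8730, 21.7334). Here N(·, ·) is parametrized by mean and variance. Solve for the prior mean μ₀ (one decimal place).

μ₀ = 398.8

With known observation variance, the Normal–Normal posterior has precision τ_n = τ₀ + n/σ² and mean μ_n = (τ₀μ₀ + (n/σ²)x̄)/τ_n.
Here τ₀ = 1/527.0 = 0.001898 and τ_data = 22/498.7 = 0.044115, so τ_n = 0.046013.
Rearranging for μ₀: μ₀ = (μ_n·τ_n − τ_data·x̄)/τ₀ = (459.8730·0.046013 − 0.044115·462.5) / 0.001898 = 0.756949/0.001898 ≈ 398.8.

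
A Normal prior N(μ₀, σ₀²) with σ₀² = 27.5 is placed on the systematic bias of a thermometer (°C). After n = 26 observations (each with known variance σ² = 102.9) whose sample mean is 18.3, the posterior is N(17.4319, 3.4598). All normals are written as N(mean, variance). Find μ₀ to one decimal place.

With known observation variance, the Normal–Normal posterior has precision τ_n = τ₀ + n/σ² and mean μ_n = (τ₀μ₀ + (n/σ²)x̄)/τ_n.
Here τ₀ = 1/27.5 = 0.036364 and τ_data = 26/102.9 = 0.252672, so τ_n = 0.289036.
Rearranging for μ₀: μ₀ = (μ_n·τ_n − τ_data·x̄)/τ₀ = (17.4319·0.289036 − 0.252672·18.3) / 0.036364 = 0.414549/0.036364 ≈ 11.4.

μ₀ = 11.4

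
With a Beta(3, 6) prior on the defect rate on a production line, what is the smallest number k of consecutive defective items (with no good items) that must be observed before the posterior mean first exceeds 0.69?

After k defective items and 0 good items the posterior is Beta(3+k, 6), with mean (3+k)/(3+6+k).
Set (3+k)/(9+k) > 0.69 and solve: k > (0.69·9 − 3)/(1 − 0.69) = 10.355.
The smallest integer exceeding 10.355 is 11.

k = 11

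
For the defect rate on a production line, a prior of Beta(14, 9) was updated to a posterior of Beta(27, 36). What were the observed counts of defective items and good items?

A Beta(α, β) prior with s successes and f failures in binomial data gives a Beta(α+s, β+f) posterior.
So s = 27 − 14 = 13 and f = 36 − 9 = 27.

13 defective items and 27 good items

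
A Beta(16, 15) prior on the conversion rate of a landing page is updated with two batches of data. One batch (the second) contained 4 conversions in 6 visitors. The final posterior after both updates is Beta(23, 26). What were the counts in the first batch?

Sequential conjugate updates are equivalent to a single update on the pooled data, so total successes = posterior α − prior α and total failures = posterior β − prior β.
Total across both batches: 23−16=7 conversions, 26−15=11 bounces.
Subtract the second batch: 7−4=3 conversions and 11−2=9 bounces.

3 conversions and 9 bounces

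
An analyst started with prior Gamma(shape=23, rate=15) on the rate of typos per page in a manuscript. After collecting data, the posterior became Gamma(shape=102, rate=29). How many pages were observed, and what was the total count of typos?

A Gamma(α, β) prior (rate parametrization) on a Poisson rate with n observations summing to S gives posterior Gamma(α+S, β+n).
Matching: Σxᵢ = 102 − 23 = 79 and n = 29 − 15 = 14.

n = 14 pages with total 79 typos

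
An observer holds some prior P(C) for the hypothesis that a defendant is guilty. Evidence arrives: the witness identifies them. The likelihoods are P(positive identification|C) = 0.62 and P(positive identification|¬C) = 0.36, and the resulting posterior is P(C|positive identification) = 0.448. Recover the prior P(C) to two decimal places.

In odds form, posterior odds = prior odds × likelihood ratio, so prior odds = posterior odds ÷ LR.
Posterior odds = 0.448/(1−0.448) = 0.8116. LR = 0.62/0.36 = 1.7222.
Prior odds = 0.8116/1.7222 = 0.4713, so P(C) = 0.4713/(1+0.4713) ≈ 0.32.

P(C) = 0.32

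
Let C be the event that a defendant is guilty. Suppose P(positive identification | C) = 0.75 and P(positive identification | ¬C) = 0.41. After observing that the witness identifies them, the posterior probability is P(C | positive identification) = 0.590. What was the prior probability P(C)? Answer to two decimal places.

In odds form, posterior odds = prior odds × likelihood ratio, so prior odds = posterior odds ÷ LR.
Posterior odds = 0.590/(1−0.590) = 1.4390. LR = 0.75/0.41 = 1.8293.
Prior odds = 1.4390/1.8293 = 0.7866, so P(C) = 0.7866/(1+0.7866) ≈ 0.44.

P(C) = 0.44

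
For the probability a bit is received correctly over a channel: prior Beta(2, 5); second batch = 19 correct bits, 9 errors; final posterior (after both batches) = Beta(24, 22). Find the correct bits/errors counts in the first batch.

3 correct bits and 8 errors

Because Beta–binomial updating is additive in the counts, the combined data contributed (α_post−α_prior, β_post−β_prior) successes and failures.
Total across both batches: 24−2=22 correct bits, 22−5=17 errors.
Subtract the second batch: 22−19=3 correct bits and 17−9=8 errors.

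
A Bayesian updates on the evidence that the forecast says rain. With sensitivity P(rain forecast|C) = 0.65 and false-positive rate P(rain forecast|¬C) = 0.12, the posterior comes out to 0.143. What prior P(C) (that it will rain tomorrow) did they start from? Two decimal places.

P(C) = 0.03

In odds form, posterior odds = prior odds × likelihood ratio, so prior odds = posterior odds ÷ LR.
Posterior odds = 0.143/(1−0.143) = 0.1669. LR = 0.65/0.12 = 5.4167.
Prior odds = 0.1669/5.4167 = 0.0308, so P(C) = 0.0308/(1+0.0308) ≈ 0.03.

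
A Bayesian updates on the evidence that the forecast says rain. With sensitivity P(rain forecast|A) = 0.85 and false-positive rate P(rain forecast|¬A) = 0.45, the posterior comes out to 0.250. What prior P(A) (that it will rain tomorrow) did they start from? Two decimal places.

In odds form, posterior odds = prior odds × likelihood ratio, so prior odds = posterior odds ÷ LR.
Posterior odds = 0.250/(1−0.250) = 0.3333. LR = 0.85/0.45 = 1.8889.
Prior odds = 0.3333/1.8889 = 0.1765, so P(A) = 0.1765/(1+0.1765) ≈ 0.15.

P(A) = 0.15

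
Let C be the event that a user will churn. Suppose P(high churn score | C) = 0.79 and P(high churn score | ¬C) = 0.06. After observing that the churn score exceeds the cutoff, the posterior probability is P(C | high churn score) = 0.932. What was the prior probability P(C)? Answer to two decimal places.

P(C) = 0.51

In odds form, posterior odds = prior odds × likelihood ratio, so prior odds = posterior odds ÷ LR.
Posterior odds = 0.932/(1−0.932) = 13.7059. LR = 0.79/0.06 = 13.1667.
Prior odds = 13.7059/13.1667 = 1.0410, so P(C) = 1.0410/(1+1.0410) ≈ 0.51.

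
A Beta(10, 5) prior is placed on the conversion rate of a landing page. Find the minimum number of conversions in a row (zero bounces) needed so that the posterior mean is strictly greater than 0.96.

After k conversions and 0 bounces the posterior is Beta(10+k, 5), with mean (10+k)/(10+5+k).
Set (10+k)/(15+k) > 0.96 and solve: k > (0.96·15 − 10)/(1 − 0.96) = 110.000.
The smallest integer exceeding 110.000 is 111.

k = 111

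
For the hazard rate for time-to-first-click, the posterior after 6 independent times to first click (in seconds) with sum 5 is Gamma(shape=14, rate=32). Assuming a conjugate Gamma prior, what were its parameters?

Gamma–exponential conjugacy: posterior shape = α + n, posterior rate = β + Σtᵢ.
So α = 14 − 6 = 8 and β = 32 − 5 = 27.

Gamma(shape=8, rate=27)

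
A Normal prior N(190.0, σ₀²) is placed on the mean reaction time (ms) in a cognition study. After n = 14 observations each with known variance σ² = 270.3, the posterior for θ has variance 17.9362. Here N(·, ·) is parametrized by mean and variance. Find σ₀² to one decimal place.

For the Normal–Normal model with known σ², precisions add: τ_n = τ₀ + n/σ².
So 1/σ₀² = 1/17.9362 − 14/270.3 = 0.055753 − 0.051794 = 0.003959.
Hence σ₀² = 1/0.003959 ≈ 252.6.

σ₀² = 252.6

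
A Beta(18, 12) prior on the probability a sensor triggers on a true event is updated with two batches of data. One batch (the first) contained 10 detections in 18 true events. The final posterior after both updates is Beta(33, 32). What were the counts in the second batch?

Sequential conjugate updates are equivalent to a single update on the pooled data, so total successes = posterior α − prior α and total failures = posterior β − prior β.
Total across both batches: 33−18=15 detections, 32−12=20 misses.
Subtract the first batch: 15−10=5 detections and 20−8=12 misses.

5 detections and 12 misses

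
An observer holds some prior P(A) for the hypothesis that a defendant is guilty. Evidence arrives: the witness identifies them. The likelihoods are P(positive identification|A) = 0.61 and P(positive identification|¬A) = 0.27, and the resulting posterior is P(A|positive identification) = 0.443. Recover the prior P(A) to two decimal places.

Bayes' rule in odds form gives O(A|E) = O(A)·[P(E|A)/P(E|¬A)], hence O(A) = O(A|E)/LR.
Posterior odds = 0.443/(1−0.443) = 0.7953. LR = 0.61/0.27 = 2.2593.
Prior odds = 0.7953/2.2593 = 0.3520, so P(A) = 0.3520/(1+0.3520) ≈ 0.26.

P(A) = 0.26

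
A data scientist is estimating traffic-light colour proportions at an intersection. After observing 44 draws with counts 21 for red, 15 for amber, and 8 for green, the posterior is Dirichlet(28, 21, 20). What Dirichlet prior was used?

For a Dirichlet(α) prior with multinomial counts c, the posterior is Dirichlet(α + c) componentwise.
Subtract each count from the matching posterior parameter: 28−21=7, 21−15=6, 20−8=12.

Dirichlet(7, 6, 12)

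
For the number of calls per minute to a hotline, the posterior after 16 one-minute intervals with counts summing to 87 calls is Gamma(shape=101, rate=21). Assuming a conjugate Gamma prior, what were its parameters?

Gamma–Poisson conjugacy: posterior shape = α + Σxᵢ, posterior rate = β + n.
So α = 101 − 87 = 14 and β = 21 − 16 = 5.

Gamma(shape=14, rate=5)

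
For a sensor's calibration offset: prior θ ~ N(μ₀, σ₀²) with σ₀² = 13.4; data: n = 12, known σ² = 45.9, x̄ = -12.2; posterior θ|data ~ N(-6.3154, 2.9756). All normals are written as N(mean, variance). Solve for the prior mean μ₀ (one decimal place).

μ₀ = 14.3

The posterior mean is a precision-weighted average: μ_n = (τ₀μ₀ + τ_data·x̄)/(τ₀+τ_data), with τ₀=1/σ₀² and τ_data=n/σ².
Here τ₀ = 1/13.4 = 0.074627 and τ_data = 12/45.9 = 0.261438, so τ_n = 0.336065.
Rearranging for μ₀: μ₀ = (μ_n·τ_n − τ_data·x̄)/τ₀ = (-6.3154·0.336065 − 0.261438·-12.2) / 0.074627 = 1.067159/0.074627 ≈ 14.3.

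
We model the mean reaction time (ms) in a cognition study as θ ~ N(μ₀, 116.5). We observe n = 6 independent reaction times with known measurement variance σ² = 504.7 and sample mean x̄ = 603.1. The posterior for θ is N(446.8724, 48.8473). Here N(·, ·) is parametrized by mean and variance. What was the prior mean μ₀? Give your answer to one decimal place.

μ₀ = 230.5

With known observation variance, the Normal–Normal posterior has precision τ_n = τ₀ + n/σ² and mean μ_n = (τ₀μ₀ + (n/σ²)x̄)/τ_n.
Here τ₀ = 1/116.5 = 0.008584 and τ_data = 6/504.7 = 0.011888, so τ_n = 0.020472.
Rearranging for μ₀: μ₀ = (μ_n·τ_n − τ_data·x̄)/τ₀ = (446.8724·0.020472 − 0.011888·603.1) / 0.008584 = 1.978719/0.008584 ≈ 230.5.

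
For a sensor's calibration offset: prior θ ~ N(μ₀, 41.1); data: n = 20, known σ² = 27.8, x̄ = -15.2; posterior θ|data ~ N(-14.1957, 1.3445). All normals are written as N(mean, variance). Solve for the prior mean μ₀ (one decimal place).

μ₀ = 15.5

The posterior mean is a precision-weighted average: μ_n = (τ₀μ₀ + τ_data·x̄)/(τ₀+τ_data), with τ₀=1/σ₀² and τ_data=n/σ².
Here τ₀ = 1/41.1 = 0.024331 and τ_data = 20/27.8 = 0.719424, so τ_n = 0.743755.
Rearranging for μ₀: μ₀ = (μ_n·τ_n − τ_data·x̄)/τ₀ = (-14.1957·0.743755 − 0.719424·-15.2) / 0.024331 = 0.377122/0.024331 ≈ 15.5.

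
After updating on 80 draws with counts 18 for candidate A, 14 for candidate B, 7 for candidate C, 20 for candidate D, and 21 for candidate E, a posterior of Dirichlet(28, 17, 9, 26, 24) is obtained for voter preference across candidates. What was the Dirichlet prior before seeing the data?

Dirichlet(10, 3, 2, 6, 3)

For a Dirichlet(α) prior with multinomial counts c, the posterior is Dirichlet(α + c) componentwise.
Subtract each count from the matching posterior parameter: 28−18=10, 17−14=3, 9−7=2, 26−20=6, 24−21=3.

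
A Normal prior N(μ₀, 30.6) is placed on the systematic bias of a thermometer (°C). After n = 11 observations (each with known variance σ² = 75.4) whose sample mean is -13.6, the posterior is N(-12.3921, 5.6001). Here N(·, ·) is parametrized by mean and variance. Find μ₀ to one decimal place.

The posterior mean is a precision-weighted average: μ_n = (τ₀μ₀ + τ_data·x̄)/(τ₀+τ_data), with τ₀=1/σ₀² and τ_data=n/σ².
Here τ₀ = 1/30.6 = 0.032680 and τ_data = 11/75.4 = 0.145889, so τ_n = 0.178569.
Rearranging for μ₀: μ₀ = (μ_n·τ_n − τ_data·x̄)/τ₀ = (-12.3921·0.178569 − 0.145889·-13.6) / 0.032680 = -0.228755/0.032680 ≈ -7.0.

μ₀ = -7.0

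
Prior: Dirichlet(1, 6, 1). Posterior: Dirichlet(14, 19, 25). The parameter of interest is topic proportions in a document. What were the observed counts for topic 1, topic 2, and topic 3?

For a Dirichlet(α) prior with multinomial counts c, the posterior is Dirichlet(α + c) componentwise.
Counts are posterior − prior componentwise: 14−1=13, 19−6=13, 25−1=24.

counts (13, 13, 24)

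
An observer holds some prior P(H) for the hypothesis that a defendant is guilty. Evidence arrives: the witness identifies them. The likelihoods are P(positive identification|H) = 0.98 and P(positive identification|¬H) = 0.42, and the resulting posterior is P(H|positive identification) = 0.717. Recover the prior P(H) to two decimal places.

P(H) = 0.52

In odds form, posterior odds = prior odds × likelihood ratio, so prior odds = posterior odds ÷ LR.
Posterior odds = 0.717/(1−0.717) = 2.5336. LR = 0.98/0.42 = 2.3333.
Prior odds = 2.5336/2.3333 = 1.0858, so P(H) = 1.0858/(1+1.0858) ≈ 0.52.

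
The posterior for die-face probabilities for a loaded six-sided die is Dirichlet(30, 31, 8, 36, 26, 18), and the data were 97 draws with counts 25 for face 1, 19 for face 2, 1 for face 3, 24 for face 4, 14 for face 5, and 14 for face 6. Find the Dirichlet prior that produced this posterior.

Dirichlet(5, 12, 7, 12, 12, 4)

For a Dirichlet(α) prior with multinomial counts c, the posterior is Dirichlet(α + c) componentwise.
Subtract each count from the matching posterior parameter: 30−25=5, 31−19=12, 8−1=7, 36−24=12, 26−14=12, 18−14=4.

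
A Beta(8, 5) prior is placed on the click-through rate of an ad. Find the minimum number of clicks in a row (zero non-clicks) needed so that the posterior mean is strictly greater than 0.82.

k = 15

After k clicks and 0 non-clicks the posterior is Beta(8+k, 5), with mean (8+k)/(8+5+k).
Set (8+k)/(13+k) > 0.82 and solve: k > (0.82·13 − 8)/(1 − 0.82) = 14.778.
The smallest integer exceeding 14.778 is 15.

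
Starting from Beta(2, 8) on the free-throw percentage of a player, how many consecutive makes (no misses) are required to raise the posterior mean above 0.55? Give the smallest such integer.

After k makes and 0 misses the posterior is Beta(2+k, 8), with mean (2+k)/(2+8+k).
Set (2+k)/(10+k) > 0.55 and solve: k > (0.55·10 − 2)/(1 − 0.55) = 7.778.
The smallest integer exceeding 7.778 is 8.

k = 8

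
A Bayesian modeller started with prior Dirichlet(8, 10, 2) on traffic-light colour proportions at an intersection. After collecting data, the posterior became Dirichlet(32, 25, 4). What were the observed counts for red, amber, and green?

counts (24, 15, 2)

For a Dirichlet(α) prior with multinomial counts c, the posterior is Dirichlet(α + c) componentwise.
Counts are posterior − prior componentwise: 32−8=24, 25−10=15, 4−2=2.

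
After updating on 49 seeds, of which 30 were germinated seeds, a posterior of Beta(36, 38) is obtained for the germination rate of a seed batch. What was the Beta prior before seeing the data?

Beta is conjugate to the binomial likelihood: posterior = Beta(a+s, b+f).
Subtract the data counts: 36−30=6, 38−19=19.

Beta(6, 19)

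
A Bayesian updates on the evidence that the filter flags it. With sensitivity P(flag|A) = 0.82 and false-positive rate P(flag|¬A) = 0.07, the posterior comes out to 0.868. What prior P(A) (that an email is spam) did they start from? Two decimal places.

Bayes' rule in odds form gives O(A|E) = O(A)·[P(E|A)/P(E|¬A)], hence O(A) = O(A|E)/LR.
Posterior odds = 0.868/(1−0.868) = 6.5758. LR = 0.82/0.07 = 11.7143.
Prior odds = 6.5758/11.7143 = 0.5613, so P(A) = 0.5613/(1+0.5613) ≈ 0.36.

P(A) = 0.36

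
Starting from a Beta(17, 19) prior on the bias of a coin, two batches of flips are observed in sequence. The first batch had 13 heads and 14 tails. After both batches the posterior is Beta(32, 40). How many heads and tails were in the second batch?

Sequential conjugate updates are equivalent to a single update on the pooled data, so total successes = posterior α − prior α and total failures = posterior β − prior β.
Total across both batches: 32−17=15 heads, 40−19=21 tails.
Subtract the first batch: 15−13=2 heads and 21−14=7 tails.

2 heads and 7 tails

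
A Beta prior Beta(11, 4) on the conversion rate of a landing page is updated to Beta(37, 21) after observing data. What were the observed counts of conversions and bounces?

Under Beta–binomial conjugacy the posterior parameters are (a+s, b+f).
Match parameters: s=37−11=26, f=21−4=17.

26 conversions and 17 bounces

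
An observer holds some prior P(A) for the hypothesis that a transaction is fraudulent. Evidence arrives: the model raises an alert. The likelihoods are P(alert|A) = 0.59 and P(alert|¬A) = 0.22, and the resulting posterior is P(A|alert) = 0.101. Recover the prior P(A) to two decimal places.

P(A) = 0.04

In odds form, posterior odds = prior odds × likelihood ratio, so prior odds = posterior odds ÷ LR.
Posterior odds = 0.101/(1−0.101) = 0.1123. LR = 0.59/0.22 = 2.6818.
Prior odds = 0.1123/2.6818 = 0.0419, so P(A) = 0.0419/(1+0.0419) ≈ 0.04.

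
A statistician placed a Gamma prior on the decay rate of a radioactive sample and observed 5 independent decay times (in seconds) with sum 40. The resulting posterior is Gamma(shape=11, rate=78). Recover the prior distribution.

Gamma(shape=6, rate=38)

For an exponential likelihood with a Gamma(α, β) prior on the rate, n observations with total T give posterior Gamma(α+n, β+T).
So α = 11 − 5 = 6 and β = 78 − 40 = 38.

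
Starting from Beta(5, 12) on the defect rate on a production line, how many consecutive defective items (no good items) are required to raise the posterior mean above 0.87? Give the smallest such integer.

k = 76

After k defective items and 0 good items the posterior is Beta(5+k, 12), with mean (5+k)/(5+12+k).
Set (5+k)/(17+k) > 0.87 and solve: k > (0.87·17 − 5)/(1 − 0.87) = 75.308.
The smallest integer exceeding 75.308 is 76, and checking k=76: (81)/(93) = 0.8710 > 0.87.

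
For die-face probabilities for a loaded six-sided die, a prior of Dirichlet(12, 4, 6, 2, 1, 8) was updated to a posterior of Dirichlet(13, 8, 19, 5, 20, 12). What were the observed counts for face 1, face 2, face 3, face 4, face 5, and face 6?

counts (1, 4, 13, 3, 19, 4)

For a Dirichlet(α) prior with multinomial counts c, the posterior is Dirichlet(α + c) componentwise.
Counts are posterior − prior componentwise: 13−12=1, 8−4=4, 19−6=13, 5−2=3, 20−1=19, 12−8=4.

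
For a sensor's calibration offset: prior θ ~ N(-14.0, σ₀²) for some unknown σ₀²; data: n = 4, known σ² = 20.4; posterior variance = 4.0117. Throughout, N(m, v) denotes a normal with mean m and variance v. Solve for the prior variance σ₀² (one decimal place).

σ₀² = 18.8

Posterior precision equals prior precision plus data precision: 1/σ_n² = 1/σ₀² + n/σ².
So 1/σ₀² = 1/4.0117 − 4/20.4 = 0.249271 − 0.196078 = 0.053193.
Hence σ₀² = 1/0.053193 ≈ 18.8.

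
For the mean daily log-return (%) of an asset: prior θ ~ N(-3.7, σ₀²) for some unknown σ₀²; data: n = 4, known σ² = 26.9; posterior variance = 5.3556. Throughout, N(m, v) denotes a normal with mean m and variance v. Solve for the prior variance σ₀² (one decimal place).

Posterior precision equals prior precision plus data precision: 1/σ_n² = 1/σ₀² + n/σ².
So 1/σ₀² = 1/5.3556 − 4/26.9 = 0.186720 − 0.148699 = 0.038021.
Hence σ₀² = 1/0.038021 ≈ 26.3.

σ₀² = 26.3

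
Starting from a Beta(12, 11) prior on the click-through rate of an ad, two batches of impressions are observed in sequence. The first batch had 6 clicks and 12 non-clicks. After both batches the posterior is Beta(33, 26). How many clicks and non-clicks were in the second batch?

15 clicks and 3 non-clicks

Because Beta–binomial updating is additive in the counts, the combined data contributed (α_post−α_prior, β_post−β_prior) successes and failures.
Total across both batches: 33−12=21 clicks, 26−11=15 non-clicks.
Subtract the first batch: 21−6=15 clicks and 15−12=3 non-clicks.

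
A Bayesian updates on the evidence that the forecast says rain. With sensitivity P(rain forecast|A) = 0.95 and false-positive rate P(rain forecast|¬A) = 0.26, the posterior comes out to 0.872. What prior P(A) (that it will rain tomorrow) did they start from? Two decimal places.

In odds form, posterior odds = prior odds × likelihood ratio, so prior odds = posterior odds ÷ LR.
Posterior odds = 0.872/(1−0.872) = 6.8125. LR = 0.95/0.26 = 3.6538.
Prior odds = 6.8125/3.6538 = 1.8645, so P(A) = 1.8645/(1+1.8645) ≈ 0.65.

P(A) = 0.65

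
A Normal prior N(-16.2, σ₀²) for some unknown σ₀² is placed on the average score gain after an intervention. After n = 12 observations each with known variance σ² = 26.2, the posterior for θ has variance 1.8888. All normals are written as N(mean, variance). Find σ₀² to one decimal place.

σ₀² = 14.0

For the Normal–Normal model with known σ², precisions add: τ_n = τ₀ + n/σ².
So 1/σ₀² = 1/1.8888 − 12/26.2 = 0.529437 − 0.458015 = 0.071422.
Hence σ₀² = 1/0.071422 ≈ 14.0.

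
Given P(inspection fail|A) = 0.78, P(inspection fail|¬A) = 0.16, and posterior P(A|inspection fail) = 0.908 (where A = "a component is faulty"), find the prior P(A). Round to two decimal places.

P(A) = 0.67

Bayes' rule in odds form gives O(A|E) = O(A)·[P(E|A)/P(E|¬A)], hence O(A) = O(A|E)/LR.
Posterior odds = 0.908/(1−0.908) = 9.8696. LR = 0.78/0.16 = 4.8750.
Prior odds = 9.8696/4.8750 = 2.0245, so P(A) = 2.0245/(1+2.0245) ≈ 0.67.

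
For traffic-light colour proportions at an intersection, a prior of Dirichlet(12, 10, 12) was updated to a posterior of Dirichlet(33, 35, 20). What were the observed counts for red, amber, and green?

For a Dirichlet(α) prior with multinomial counts c, the posterior is Dirichlet(α + c) componentwise.
Counts are posterior − prior componentwise: 33−12=21, 35−10=25, 20−12=8.

counts (21, 25, 8)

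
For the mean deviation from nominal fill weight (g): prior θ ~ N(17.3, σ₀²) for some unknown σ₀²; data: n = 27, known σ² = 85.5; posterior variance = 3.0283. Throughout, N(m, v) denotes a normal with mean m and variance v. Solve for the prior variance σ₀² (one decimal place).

σ₀² = 69.3

Posterior precision equals prior precision plus data precision: 1/σ_n² = 1/σ₀² + n/σ².
So 1/σ₀² = 1/3.0283 − 27/85.5 = 0.330218 − 0.315789 = 0.014429.
Hence σ₀² = 1/0.014429 ≈ 69.3.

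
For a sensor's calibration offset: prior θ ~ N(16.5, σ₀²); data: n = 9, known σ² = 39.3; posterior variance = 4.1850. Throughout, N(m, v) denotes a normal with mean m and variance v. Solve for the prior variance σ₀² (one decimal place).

Posterior precision equals prior precision plus data precision: 1/σ_n² = 1/σ₀² + n/σ².
So 1/σ₀² = 1/4.1850 − 9/39.3 = 0.238949 − 0.229008 = 0.009941.
Hence σ₀² = 1/0.009941 ≈ 100.6.

σ₀² = 100.6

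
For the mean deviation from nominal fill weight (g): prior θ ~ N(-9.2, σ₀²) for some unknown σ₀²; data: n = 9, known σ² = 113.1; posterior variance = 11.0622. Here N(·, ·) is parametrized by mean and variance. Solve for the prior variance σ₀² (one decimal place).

For the Normal–Normal model with known σ², precisions add: τ_n = τ₀ + n/σ².
So 1/σ₀² = 1/11.0622 − 9/113.1 = 0.090398 − 0.079576 = 0.010822.
Hence σ₀² = 1/0.010822 ≈ 92.4.

σ₀² = 92.4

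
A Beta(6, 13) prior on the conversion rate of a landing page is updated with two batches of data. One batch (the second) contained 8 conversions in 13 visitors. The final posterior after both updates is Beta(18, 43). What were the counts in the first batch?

Sequential conjugate updates are equivalent to a single update on the pooled data, so total successes = posterior α − prior α and total failures = posterior β − prior β.
Total across both batches: 18−6=12 conversions, 43−13=30 bounces.
Subtract the second batch: 12−8=4 conversions and 30−5=25 bounces.

4 conversions and 25 bounces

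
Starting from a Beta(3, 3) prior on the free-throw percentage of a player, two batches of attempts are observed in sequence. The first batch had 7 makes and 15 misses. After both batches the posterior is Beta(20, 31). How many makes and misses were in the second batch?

Because Beta–binomial updating is additive in the counts, the combined data contributed (α_post−α_prior, β_post−β_prior) successes and failures.
Total across both batches: 20−3=17 makes, 31−3=28 misses.
Subtract the first batch: 17−7=10 makes and 28−15=13 misses.

10 makes and 13 misses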